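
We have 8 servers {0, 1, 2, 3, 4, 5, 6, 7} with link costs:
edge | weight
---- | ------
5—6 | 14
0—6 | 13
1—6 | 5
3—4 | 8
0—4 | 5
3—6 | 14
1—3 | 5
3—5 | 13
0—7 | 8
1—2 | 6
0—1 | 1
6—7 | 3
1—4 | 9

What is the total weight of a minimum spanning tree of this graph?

Prim's algorithm from 0:
Step 1: frontier [0—1 1, 0—4 5, 0—7 8, 0—6 13] → take 0—1 (1); add 1.
Step 2: frontier [0—4 5, 0—7 8, 0—6 13, 1—3 5, 1—6 5, 1—2 6, 1—4 9] → take 1—3 (5); add 3.
Step 3: frontier [0—4 5, 0—7 8, 0—6 13, 1—6 5, 1—2 6, 1—4 9, 3—4 8, 3—5 13, 3—6 14] → take 0—4 (5); add 4.
Step 4: frontier [0—7 8, 0—6 13, 1—6 5, 1—2 6, 3—5 13, 3—6 14] → take 1—6 (5); add 6.
Step 5: frontier [0—7 8, 1—2 6, 3—5 13, 6—7 3, 5—6 14] → take 6—7 (3); add 7.
Step 6: frontier [1—2 6, 3—5 13, 5—6 14] → take 1—2 (6); add 2.
Step 7: frontier [3—5 13, 5—6 14] → take 3—5 (13); add 5.
MST edges: 0—1, 1—3, 0—4, 1—6, 6—7, 1—2, 3—5; total weight 1+5+5+5+3+6+13 = 38.

38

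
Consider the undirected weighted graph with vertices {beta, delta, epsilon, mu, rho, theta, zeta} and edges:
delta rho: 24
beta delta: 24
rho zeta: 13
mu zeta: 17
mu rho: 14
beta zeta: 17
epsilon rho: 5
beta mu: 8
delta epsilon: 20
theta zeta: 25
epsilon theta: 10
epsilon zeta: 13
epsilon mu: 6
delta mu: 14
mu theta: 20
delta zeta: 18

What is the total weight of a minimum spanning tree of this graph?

56

Sort edges by weight, then run Kruskal:
epsilon rho (5): add — endpoints in different components.
epsilon mu (6): add — endpoints in different components.
beta mu (8): add — endpoints in different components.
epsilon theta (10): add — endpoints in different components.
epsilon zeta (13): add — endpoints in different components.
rho zeta (13): skip — rho and zeta already connected.
delta mu (14): add — endpoints in different components.
MST edges: epsilon rho, epsilon mu, beta mu, epsilon theta, epsilon zeta, delta mu; total weight 5+6+8+10+13+14 = 56.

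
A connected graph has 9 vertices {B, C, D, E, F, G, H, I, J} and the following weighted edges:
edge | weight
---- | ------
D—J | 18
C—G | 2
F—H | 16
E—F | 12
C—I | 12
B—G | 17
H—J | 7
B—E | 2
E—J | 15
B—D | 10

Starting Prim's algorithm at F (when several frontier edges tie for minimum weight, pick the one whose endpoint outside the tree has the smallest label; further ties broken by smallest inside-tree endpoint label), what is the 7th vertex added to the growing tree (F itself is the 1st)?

Prim's algorithm from F:
Step 1: cheapest edge leaving the tree is E—F (12); add E.
Step 2: cheapest edge leaving the tree is B—E (2); add B.
Step 3: cheapest edge leaving the tree is B—D (10); add D.
Step 4: cheapest edge leaving the tree is E—J (15); add J.
Step 5: cheapest edge leaving the tree is H—J (7); add H.
Step 6: cheapest edge leaving the tree is B—G (17); add G.
Step 7: cheapest edge leaving the tree is C—G (2); add C.
Step 8: cheapest edge leaving the tree is C—I (12); add I.
Vertex order: F, E, B, D, J, H, G, C, I. The 7th vertex is G.

G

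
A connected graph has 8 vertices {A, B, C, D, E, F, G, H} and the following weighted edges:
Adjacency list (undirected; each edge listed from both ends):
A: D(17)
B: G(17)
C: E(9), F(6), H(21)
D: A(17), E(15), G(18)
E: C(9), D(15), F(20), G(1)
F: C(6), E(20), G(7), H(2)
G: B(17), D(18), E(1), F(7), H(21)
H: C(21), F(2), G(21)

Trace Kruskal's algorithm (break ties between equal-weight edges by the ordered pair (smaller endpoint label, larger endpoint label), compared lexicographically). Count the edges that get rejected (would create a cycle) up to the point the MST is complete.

1

Kruskal: consider edges lightest-first.
E–G (1): add — endpoints in different components.
F–H (2): add — endpoints in different components.
C–F (6): add — endpoints in different components.
F–G (7): add — endpoints in different components.
C–E (9): skip — C and E already connected.
D–E (15): add — endpoints in different components.
A–D (17): add — endpoints in different components.
B–G (17): add — endpoints in different components.
Edges rejected before the tree was complete: 1.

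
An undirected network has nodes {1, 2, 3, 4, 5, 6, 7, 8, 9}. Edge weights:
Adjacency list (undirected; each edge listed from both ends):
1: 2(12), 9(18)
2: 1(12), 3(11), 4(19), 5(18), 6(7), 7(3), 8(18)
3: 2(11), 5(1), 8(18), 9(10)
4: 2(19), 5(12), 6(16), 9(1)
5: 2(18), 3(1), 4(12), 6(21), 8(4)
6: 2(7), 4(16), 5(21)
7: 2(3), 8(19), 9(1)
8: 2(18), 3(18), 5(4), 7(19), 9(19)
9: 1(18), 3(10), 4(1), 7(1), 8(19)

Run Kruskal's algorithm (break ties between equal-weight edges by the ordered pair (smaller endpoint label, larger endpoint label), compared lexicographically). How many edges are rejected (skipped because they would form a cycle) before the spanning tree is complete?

1

Kruskal's algorithm — process edges by increasing weight (ties by edge label):
3–5 (1): add — endpoints in different components.
4–9 (1): add — endpoints in different components.
7–9 (1): add — endpoints in different components.
2–7 (3): add — endpoints in different components.
5–8 (4): add — endpoints in different components.
2–6 (7): add — endpoints in different components.
3–9 (10): add — endpoints in different components.
2–3 (11): skip — 2 and 3 already connected.
1–2 (12): add — endpoints in different components.
Edges rejected before the tree was complete: 1.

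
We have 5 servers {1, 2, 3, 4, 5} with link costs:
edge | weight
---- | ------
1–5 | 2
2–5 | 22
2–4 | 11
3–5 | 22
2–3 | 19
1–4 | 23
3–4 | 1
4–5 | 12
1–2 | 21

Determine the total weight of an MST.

26

Prim, starting at 2.
Step 1: frontier [2–4 11, 2–3 19, 1–2 21, 2–5 22] → take 2–4 (11); add 4.
Step 2: frontier [2–3 19, 1–2 21, 2–5 22, 3–4 1, 4–5 12, 1–4 23] → take 3–4 (1); add 3.
Step 3: frontier [1–2 21, 2–5 22, 3–5 22, 4–5 12, 1–4 23] → take 4–5 (12); add 5.
Step 4: frontier [1–2 21, 1–4 23, 1–5 2] → take 1–5 (2); add 1.
MST edges: 2–4, 3–4, 4–5, 1–5; total weight 11+1+12+2 = 26.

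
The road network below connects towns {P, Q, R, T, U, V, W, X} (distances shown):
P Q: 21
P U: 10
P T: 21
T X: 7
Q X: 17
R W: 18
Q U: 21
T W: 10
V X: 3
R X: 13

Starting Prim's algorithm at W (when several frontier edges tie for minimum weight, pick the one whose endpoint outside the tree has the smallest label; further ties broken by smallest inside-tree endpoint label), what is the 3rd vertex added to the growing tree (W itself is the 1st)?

X

Prim, starting at W.
Step 1: cheapest edge leaving the tree is T W (10); add T.
Step 2: cheapest edge leaving the tree is T X (7); add X.
Step 3: cheapest edge leaving the tree is V X (3); add V.
Step 4: cheapest edge leaving the tree is R X (13); add R.
Step 5: cheapest edge leaving the tree is Q X (17); add Q.
Step 6: cheapest edge leaving the tree is P Q (21); add P.
Step 7: cheapest edge leaving the tree is P U (10); add U.
Vertex order: W, T, X, V, R, Q, P, U. The 3rd vertex is X.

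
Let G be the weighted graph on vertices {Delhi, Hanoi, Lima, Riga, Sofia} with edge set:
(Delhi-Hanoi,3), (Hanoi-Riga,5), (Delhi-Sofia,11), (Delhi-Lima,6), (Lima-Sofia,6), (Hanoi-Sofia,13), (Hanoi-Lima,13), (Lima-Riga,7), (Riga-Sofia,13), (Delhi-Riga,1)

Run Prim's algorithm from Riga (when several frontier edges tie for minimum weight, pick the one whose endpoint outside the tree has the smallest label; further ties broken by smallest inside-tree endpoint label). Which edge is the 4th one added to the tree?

Lima-Sofia

Prim, starting at Riga.
Step 1: cheapest edge leaving the tree is Delhi-Riga (1); add Delhi.
Step 2: cheapest edge leaving the tree is Delhi-Hanoi (3); add Hanoi.
Step 3: cheapest edge leaving the tree is Delhi-Lima (6); add Lima.
Step 4: cheapest edge leaving the tree is Lima-Sofia (6); add Sofia.
The 4th edge added is Lima-Sofia.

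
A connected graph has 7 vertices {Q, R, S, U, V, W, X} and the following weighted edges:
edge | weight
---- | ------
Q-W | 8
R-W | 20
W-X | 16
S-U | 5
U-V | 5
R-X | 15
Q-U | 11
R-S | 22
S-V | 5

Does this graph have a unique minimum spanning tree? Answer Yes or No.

Kruskal's algorithm — process edges by increasing weight (ties by edge label):
S-U (5): add. Components now {Q} {S,U} {R} {X} {V} {W}
S-V (5): add. Components now {Q} {S,U,V} {R} {X} {W}
U-V (5): skip — U and V already connected.
Q-W (8): add. Components now {Q,W} {S,U,V} {R} {X}
Q-U (11): add. Components now {Q,S,U,V,W} {R} {X}
R-X (15): add. Components now {Q,S,U,V,W} {R,X}
W-X (16): add. Components now {Q,R,S,U,V,W,X}
Non-tree edge U-V has weight 5, equal to the heaviest edge on its tree cycle — swapping gives another MST of the same weight. Not unique.

No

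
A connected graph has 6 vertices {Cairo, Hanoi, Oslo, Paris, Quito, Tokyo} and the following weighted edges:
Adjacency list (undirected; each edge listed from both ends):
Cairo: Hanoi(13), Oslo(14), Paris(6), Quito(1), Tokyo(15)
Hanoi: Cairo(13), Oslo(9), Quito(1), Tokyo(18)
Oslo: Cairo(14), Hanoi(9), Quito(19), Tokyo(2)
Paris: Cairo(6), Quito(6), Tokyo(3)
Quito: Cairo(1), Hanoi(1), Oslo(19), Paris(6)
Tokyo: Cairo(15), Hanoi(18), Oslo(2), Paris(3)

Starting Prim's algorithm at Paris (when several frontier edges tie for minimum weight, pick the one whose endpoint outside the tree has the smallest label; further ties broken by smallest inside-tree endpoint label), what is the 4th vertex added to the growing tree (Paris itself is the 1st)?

Cairo

Grow the tree from Paris using Prim:
Step 1: cheapest edge leaving the tree is Paris-Tokyo (3); add Tokyo.
Step 2: cheapest edge leaving the tree is Oslo-Tokyo (2); add Oslo.
Step 3: cheapest edge leaving the tree is Cairo-Paris (6); add Cairo.
Step 4: cheapest edge leaving the tree is Cairo-Quito (1); add Quito.
Step 5: cheapest edge leaving the tree is Hanoi-Quito (1); add Hanoi.
Vertex order: Paris, Tokyo, Oslo, Cairo, Quito, Hanoi. The 4th vertex is Cairo.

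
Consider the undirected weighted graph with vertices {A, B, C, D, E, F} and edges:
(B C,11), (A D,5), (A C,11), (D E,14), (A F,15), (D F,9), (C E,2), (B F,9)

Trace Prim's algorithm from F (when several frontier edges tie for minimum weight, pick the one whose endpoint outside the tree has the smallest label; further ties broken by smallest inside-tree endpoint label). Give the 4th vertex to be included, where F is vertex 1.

A

Prim's algorithm from F:
Step 1: cheapest edge leaving the tree is B F (9); add B.
Step 2: cheapest edge leaving the tree is D F (9); add D.
Step 3: cheapest edge leaving the tree is A D (5); add A.
Step 4: cheapest edge leaving the tree is A C (11); add C.
Step 5: cheapest edge leaving the tree is C E (2); add E.
Vertex order: F, B, D, A, C, E. The 4th vertex is A.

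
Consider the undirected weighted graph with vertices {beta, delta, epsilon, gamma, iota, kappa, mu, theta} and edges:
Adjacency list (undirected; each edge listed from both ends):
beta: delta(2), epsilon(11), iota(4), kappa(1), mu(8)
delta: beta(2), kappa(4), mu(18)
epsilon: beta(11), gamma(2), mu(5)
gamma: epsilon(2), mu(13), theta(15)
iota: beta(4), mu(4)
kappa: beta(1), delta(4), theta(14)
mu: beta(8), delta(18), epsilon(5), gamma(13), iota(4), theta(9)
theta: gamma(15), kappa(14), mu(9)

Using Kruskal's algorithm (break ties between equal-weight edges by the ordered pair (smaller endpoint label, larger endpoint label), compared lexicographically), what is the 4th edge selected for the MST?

beta-iota

Sort edges by weight, then run Kruskal:
beta-kappa (1): add — endpoints in different components.
beta-delta (2): add — endpoints in different components.
epsilon-gamma (2): add — endpoints in different components.
beta-iota (4): add — endpoints in different components.
delta-kappa (4): skip — kappa and delta already connected.
iota-mu (4): add — endpoints in different components.
epsilon-mu (5): add — endpoints in different components.
beta-mu (8): skip — beta and mu already connected.
mu-theta (9): add — endpoints in different components.
The 4th edge added is beta-iota.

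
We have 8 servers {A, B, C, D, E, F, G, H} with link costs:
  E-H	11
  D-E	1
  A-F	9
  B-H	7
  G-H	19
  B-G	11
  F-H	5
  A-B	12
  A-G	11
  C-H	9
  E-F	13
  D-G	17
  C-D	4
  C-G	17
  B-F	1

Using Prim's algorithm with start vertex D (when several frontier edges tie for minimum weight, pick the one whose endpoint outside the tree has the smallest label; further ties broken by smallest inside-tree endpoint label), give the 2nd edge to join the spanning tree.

C-D

Prim's algorithm from D:
Step 1: cheapest edge leaving the tree is D-E (1); add E.
Step 2: cheapest edge leaving the tree is C-D (4); add C.
Step 3: cheapest edge leaving the tree is C-H (9); add H.
Step 4: cheapest edge leaving the tree is F-H (5); add F.
Step 5: cheapest edge leaving the tree is B-F (1); add B.
Step 6: cheapest edge leaving the tree is A-F (9); add A.
Step 7: cheapest edge leaving the tree is A-G (11); add G.
The 2nd edge added is C-D.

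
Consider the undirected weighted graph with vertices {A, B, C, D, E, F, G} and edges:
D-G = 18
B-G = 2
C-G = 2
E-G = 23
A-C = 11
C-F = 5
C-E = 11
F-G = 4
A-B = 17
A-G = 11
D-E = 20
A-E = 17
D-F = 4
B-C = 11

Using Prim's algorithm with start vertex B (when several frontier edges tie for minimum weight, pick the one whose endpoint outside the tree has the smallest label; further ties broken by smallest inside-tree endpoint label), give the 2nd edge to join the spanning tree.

C-G

Grow the tree from B using Prim:
Step 1: cheapest edge leaving the tree is B-G (2); add G.
Step 2: cheapest edge leaving the tree is C-G (2); add C.
Step 3: cheapest edge leaving the tree is F-G (4); add F.
Step 4: cheapest edge leaving the tree is D-F (4); add D.
Step 5: cheapest edge leaving the tree is A-C (11); add A.
Step 6: cheapest edge leaving the tree is C-E (11); add E.
The 2nd edge added is C-G.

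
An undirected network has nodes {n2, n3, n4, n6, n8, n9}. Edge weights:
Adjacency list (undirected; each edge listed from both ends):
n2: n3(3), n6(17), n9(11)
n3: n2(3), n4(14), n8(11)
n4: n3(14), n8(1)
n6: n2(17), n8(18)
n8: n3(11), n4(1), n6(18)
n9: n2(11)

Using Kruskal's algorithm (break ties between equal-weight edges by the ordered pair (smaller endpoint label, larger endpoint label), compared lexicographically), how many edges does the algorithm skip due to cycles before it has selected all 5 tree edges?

Kruskal's algorithm — process edges by increasing weight (ties by edge label):
n4—n8 (1): add. Components now {n4,n8} {n2} {n6} {n9} {n3}
n2—n3 (3): add. Components now {n4,n8} {n2,n3} {n6} {n9}
n2—n9 (11): add. Components now {n4,n8} {n2,n3,n9} {n6}
n3—n8 (11): add. Components now {n2,n3,n4,n8,n9} {n6}
n3—n4 (14): skip — n4 and n3 already connected.
n2—n6 (17): add. Components now {n2,n3,n4,n6,n8,n9}
Edges rejected before the tree was complete: 1.

1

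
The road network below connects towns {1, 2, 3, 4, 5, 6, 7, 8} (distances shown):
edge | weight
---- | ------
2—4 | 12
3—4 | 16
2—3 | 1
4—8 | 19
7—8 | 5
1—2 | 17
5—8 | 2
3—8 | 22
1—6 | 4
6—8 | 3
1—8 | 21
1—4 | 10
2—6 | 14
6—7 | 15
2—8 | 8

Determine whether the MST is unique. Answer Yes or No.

Kruskal's algorithm — process edges by increasing weight (ties by edge label):
2—3 (1): add — endpoints in different components.
5—8 (2): add — endpoints in different components.
6—8 (3): add — endpoints in different components.
1—6 (4): add — endpoints in different components.
7—8 (5): add — endpoints in different components.
2—8 (8): add — endpoints in different components.
1—4 (10): add — endpoints in different components.
Every non-tree edge has weight strictly greater than the heaviest edge on the tree path between its endpoints, so the MST is unique.

Yes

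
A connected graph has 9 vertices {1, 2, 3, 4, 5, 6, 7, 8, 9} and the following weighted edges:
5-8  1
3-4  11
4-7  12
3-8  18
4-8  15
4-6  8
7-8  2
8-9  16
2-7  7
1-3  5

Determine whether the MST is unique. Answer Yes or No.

Kruskal's algorithm — process edges by increasing weight (ties by edge label):
5-8 (1): add — endpoints in different components.
7-8 (2): add — endpoints in different components.
1-3 (5): add — endpoints in different components.
2-7 (7): add — endpoints in different components.
4-6 (8): add — endpoints in different components.
3-4 (11): add — endpoints in different components.
4-7 (12): add — endpoints in different components.
4-8 (15): skip — 4 and 8 already connected.
8-9 (16): add — endpoints in different components.
Every non-tree edge has weight strictly greater than the heaviest edge on the tree path between its endpoints, so the MST is unique.

Yes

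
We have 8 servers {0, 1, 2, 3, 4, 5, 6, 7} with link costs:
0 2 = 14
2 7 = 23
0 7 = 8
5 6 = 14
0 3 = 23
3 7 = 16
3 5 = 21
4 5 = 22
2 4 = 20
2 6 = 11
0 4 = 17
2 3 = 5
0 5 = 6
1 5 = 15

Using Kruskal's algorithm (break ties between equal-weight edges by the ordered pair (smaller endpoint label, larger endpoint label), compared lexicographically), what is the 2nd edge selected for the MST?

0-5

Kruskal's algorithm — process edges by increasing weight (ties by edge label):
2 3 (5): add — endpoints in different components.
0 5 (6): add — endpoints in different components.
0 7 (8): add — endpoints in different components.
2 6 (11): add — endpoints in different components.
0 2 (14): add — endpoints in different components.
5 6 (14): skip — 5 and 6 already connected.
1 5 (15): add — endpoints in different components.
3 7 (16): skip — 3 and 7 already connected.
0 4 (17): add — endpoints in different components.
The 2nd edge added is 0 5.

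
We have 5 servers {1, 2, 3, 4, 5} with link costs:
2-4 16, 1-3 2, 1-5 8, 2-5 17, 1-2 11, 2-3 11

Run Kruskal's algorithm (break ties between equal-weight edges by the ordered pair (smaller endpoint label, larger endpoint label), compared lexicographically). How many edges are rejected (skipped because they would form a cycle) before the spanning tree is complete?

Sort edges by weight, then run Kruskal:
1-3 (2): add — endpoints in different components.
1-5 (8): add — endpoints in different components.
1-2 (11): add — endpoints in different components.
2-3 (11): skip — 2 and 3 already connected.
2-4 (16): add — endpoints in different components.
Edges rejected before the tree was complete: 1.

1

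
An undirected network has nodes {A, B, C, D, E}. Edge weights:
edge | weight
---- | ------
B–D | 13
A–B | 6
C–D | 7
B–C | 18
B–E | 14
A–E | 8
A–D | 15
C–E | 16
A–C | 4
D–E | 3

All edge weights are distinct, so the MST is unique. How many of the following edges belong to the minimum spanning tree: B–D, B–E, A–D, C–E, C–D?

1

Kruskal's algorithm — process edges by increasing weight (ties by edge label):
D–E (3): add — endpoints in different components.
A–C (4): add — endpoints in different components.
A–B (6): add — endpoints in different components.
C–D (7): add — endpoints in different components.
MST edge set: {D–E, A–C, A–B, C–D}.
Of the listed edges, {C–D} are in the MST → 1.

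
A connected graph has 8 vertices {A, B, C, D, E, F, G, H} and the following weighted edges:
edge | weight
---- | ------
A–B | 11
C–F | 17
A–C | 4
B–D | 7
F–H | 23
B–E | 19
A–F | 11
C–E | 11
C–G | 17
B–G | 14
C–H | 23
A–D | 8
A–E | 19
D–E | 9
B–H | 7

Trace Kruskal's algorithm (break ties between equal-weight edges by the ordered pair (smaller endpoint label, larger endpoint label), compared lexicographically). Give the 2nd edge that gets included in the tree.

Kruskal's algorithm — process edges by increasing weight (ties by edge label):
A–C (4): add — endpoints in different components.
B–D (7): add — endpoints in different components.
B–H (7): add — endpoints in different components.
A–D (8): add — endpoints in different components.
D–E (9): add — endpoints in different components.
A–B (11): skip — A and B already connected.
A–F (11): add — endpoints in different components.
C–E (11): skip — C and E already connected.
B–G (14): add — endpoints in different components.
The 2nd edge added is B–D.

B-D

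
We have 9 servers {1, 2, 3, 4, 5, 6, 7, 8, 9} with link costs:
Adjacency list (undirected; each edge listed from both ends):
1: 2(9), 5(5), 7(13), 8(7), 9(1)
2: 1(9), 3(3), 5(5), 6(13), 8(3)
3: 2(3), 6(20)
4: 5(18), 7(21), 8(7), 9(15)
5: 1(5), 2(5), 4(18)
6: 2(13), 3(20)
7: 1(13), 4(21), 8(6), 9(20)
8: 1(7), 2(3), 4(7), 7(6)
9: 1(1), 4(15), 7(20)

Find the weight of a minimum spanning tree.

43

Kruskal: consider edges lightest-first.
1—9 (1): add — endpoints in different components.
2—3 (3): add — endpoints in different components.
2—8 (3): add — endpoints in different components.
1—5 (5): add — endpoints in different components.
2—5 (5): add — endpoints in different components.
7—8 (6): add — endpoints in different components.
1—8 (7): skip — 1 and 8 already connected.
4—8 (7): add — endpoints in different components.
1—2 (9): skip — 1 and 2 already connected.
1—7 (13): skip — 1 and 7 already connected.
2—6 (13): add — endpoints in different components.
MST edges: 1—9, 2—3, 2—8, 1—5, 2—5, 7—8, 4—8, 2—6; total weight 1+3+3+5+5+6+7+13 = 43.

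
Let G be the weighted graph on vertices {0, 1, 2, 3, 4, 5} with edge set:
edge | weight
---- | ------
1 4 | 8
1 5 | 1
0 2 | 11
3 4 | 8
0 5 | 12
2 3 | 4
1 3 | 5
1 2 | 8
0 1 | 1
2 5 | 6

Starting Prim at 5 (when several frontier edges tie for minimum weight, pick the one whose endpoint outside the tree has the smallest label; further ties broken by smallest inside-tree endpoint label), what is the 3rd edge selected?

1-3

Grow the tree from 5 using Prim:
Step 1: cheapest edge leaving the tree is 1 5 (1); add 1.
Step 2: cheapest edge leaving the tree is 0 1 (1); add 0.
Step 3: cheapest edge leaving the tree is 1 3 (5); add 3.
Step 4: cheapest edge leaving the tree is 2 3 (4); add 2.
Step 5: cheapest edge leaving the tree is 1 4 (8); add 4.
The 3rd edge added is 1 3.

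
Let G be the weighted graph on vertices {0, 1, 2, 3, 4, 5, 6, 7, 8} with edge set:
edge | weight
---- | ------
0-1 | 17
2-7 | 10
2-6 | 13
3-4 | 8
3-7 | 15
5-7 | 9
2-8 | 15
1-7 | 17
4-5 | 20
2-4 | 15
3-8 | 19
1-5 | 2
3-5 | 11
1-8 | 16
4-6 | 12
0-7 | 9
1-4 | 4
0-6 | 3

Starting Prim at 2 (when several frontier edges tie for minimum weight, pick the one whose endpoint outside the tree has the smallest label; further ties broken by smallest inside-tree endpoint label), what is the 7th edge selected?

3-4

Prim, starting at 2.
Step 1: cheapest edge leaving the tree is 2-7 (10); add 7.
Step 2: cheapest edge leaving the tree is 0-7 (9); add 0.
Step 3: cheapest edge leaving the tree is 0-6 (3); add 6.
Step 4: cheapest edge leaving the tree is 5-7 (9); add 5.
Step 5: cheapest edge leaving the tree is 1-5 (2); add 1.
Step 6: cheapest edge leaving the tree is 1-4 (4); add 4.
Step 7: cheapest edge leaving the tree is 3-4 (8); add 3.
Step 8: cheapest edge leaving the tree is 2-8 (15); add 8.
The 7th edge added is 3-4.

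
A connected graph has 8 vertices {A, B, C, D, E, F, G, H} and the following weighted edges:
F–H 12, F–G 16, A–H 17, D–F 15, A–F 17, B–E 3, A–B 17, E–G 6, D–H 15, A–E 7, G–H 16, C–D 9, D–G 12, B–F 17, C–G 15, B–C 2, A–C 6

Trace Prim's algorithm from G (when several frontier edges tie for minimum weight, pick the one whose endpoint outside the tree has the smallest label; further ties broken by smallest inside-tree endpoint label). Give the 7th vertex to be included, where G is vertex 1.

Prim, starting at G.
Step 1: cheapest edge leaving the tree is E–G (6); add E.
Step 2: cheapest edge leaving the tree is B–E (3); add B.
Step 3: cheapest edge leaving the tree is B–C (2); add C.
Step 4: cheapest edge leaving the tree is A–C (6); add A.
Step 5: cheapest edge leaving the tree is C–D (9); add D.
Step 6: cheapest edge leaving the tree is D–F (15); add F.
Step 7: cheapest edge leaving the tree is F–H (12); add H.
Vertex order: G, E, B, C, A, D, F, H. The 7th vertex is F.

F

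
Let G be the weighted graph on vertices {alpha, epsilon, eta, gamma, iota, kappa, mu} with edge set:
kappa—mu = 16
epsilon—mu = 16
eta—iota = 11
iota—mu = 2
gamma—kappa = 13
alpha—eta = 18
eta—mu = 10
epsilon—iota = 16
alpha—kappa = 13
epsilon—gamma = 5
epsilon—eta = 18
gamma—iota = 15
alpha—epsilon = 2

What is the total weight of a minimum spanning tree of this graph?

Prim, starting at iota.
Step 1: cheapest edge leaving the tree is iota—mu (2); add mu.
Step 2: cheapest edge leaving the tree is eta—mu (10); add eta.
Step 3: cheapest edge leaving the tree is gamma—iota (15); add gamma.
Step 4: cheapest edge leaving the tree is epsilon—gamma (5); add epsilon.
Step 5: cheapest edge leaving the tree is alpha—epsilon (2); add alpha.
Step 6: cheapest edge leaving the tree is alpha—kappa (13); add kappa.
MST edges: iota—mu, eta—mu, gamma—iota, epsilon—gamma, alpha—epsilon, alpha—kappa; total weight 2+10+15+5+2+13 = 47.

47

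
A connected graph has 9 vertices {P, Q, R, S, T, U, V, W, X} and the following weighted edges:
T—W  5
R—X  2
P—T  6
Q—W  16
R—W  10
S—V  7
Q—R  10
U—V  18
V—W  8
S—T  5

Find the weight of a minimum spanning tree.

63

Sort edges by weight, then run Kruskal:
R—X (2): add — endpoints in different components.
S—T (5): add — endpoints in different components.
T—W (5): add — endpoints in different components.
P—T (6): add — endpoints in different components.
S—V (7): add — endpoints in different components.
V—W (8): skip — W and V already connected.
Q—R (10): add — endpoints in different components.
R—W (10): add — endpoints in different components.
Q—W (16): skip — W and Q already connected.
U—V (18): add — endpoints in different components.
MST edges: R—X, S—T, T—W, P—T, S—V, Q—R, R—W, U—V; total weight 2+5+5+6+7+10+10+18 = 63.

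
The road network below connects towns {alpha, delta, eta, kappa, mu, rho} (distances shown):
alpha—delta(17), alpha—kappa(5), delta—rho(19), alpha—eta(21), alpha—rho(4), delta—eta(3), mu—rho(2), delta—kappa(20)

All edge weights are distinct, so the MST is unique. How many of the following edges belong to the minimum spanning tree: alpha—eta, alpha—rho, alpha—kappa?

2

Kruskal's algorithm — process edges by increasing weight (ties by edge label):
mu—rho (2): add — endpoints in different components.
delta—eta (3): add — endpoints in different components.
alpha—rho (4): add — endpoints in different components.
alpha—kappa (5): add — endpoints in different components.
alpha—delta (17): add — endpoints in different components.
MST edge set: {mu—rho, delta—eta, alpha—rho, alpha—kappa, alpha—delta}.
Of the listed edges, {alpha—rho, alpha—kappa} are in the MST → 2.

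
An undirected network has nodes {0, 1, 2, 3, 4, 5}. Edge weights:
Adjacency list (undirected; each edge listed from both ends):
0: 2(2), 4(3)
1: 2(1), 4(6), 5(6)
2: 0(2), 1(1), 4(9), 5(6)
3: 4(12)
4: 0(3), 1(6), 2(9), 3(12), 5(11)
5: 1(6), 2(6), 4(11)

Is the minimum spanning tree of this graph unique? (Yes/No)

No

Kruskal: consider edges lightest-first.
1—2 (1): add. Components now {0} {1,2} {3} {4} {5}
0—2 (2): add. Components now {0,1,2} {3} {4} {5}
0—4 (3): add. Components now {0,1,2,4} {3} {5}
1—4 (6): skip — 1 and 4 already connected.
1—5 (6): add. Components now {0,1,2,4,5} {3}
2—5 (6): skip — 2 and 5 already connected.
2—4 (9): skip — 2 and 4 already connected.
4—5 (11): skip — 4 and 5 already connected.
3—4 (12): add. Components now {0,1,2,3,4,5}
Non-tree edge 2—5 has weight 6, equal to the heaviest edge on its tree cycle — swapping gives another MST of the same weight. Not unique.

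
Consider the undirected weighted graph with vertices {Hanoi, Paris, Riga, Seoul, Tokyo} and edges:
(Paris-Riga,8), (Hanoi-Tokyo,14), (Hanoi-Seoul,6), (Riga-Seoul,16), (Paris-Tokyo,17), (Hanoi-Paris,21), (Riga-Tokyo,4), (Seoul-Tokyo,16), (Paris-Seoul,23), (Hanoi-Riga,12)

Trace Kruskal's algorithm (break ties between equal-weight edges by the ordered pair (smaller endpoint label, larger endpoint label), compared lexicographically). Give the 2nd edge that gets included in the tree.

Kruskal: consider edges lightest-first.
Riga-Tokyo (4): add — endpoints in different components.
Hanoi-Seoul (6): add — endpoints in different components.
Paris-Riga (8): add — endpoints in different components.
Hanoi-Riga (12): add — endpoints in different components.
The 2nd edge added is Hanoi-Seoul.

Hanoi-Seoul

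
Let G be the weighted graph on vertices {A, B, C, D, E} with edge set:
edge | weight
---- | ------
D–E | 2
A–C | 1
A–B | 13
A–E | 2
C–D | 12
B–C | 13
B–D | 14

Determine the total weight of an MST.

Prim, starting at D.
Step 1: frontier [D–E 2, C–D 12, B–D 14] → take D–E (2); add E.
Step 2: frontier [C–D 12, B–D 14, A–E 2] → take A–E (2); add A.
Step 3: frontier [A–C 1, A–B 13, C–D 12, B–D 14] → take A–C (1); add C.
Step 4: frontier [A–B 13, B–C 13, B–D 14] → take A–B (13); add B.
MST edges: D–E, A–E, A–C, A–B; total weight 2+2+1+13 = 18.

18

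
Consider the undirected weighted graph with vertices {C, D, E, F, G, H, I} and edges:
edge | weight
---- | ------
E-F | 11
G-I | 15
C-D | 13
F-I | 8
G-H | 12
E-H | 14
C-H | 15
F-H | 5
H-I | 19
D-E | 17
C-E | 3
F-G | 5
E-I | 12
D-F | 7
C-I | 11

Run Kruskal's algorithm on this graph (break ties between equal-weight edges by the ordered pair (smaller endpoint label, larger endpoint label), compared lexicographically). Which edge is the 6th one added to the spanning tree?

C-I

Sort edges by weight, then run Kruskal:
C-E (3): add — endpoints in different components.
F-G (5): add — endpoints in different components.
F-H (5): add — endpoints in different components.
D-F (7): add — endpoints in different components.
F-I (8): add — endpoints in different components.
C-I (11): add — endpoints in different components.
The 6th edge added is C-I.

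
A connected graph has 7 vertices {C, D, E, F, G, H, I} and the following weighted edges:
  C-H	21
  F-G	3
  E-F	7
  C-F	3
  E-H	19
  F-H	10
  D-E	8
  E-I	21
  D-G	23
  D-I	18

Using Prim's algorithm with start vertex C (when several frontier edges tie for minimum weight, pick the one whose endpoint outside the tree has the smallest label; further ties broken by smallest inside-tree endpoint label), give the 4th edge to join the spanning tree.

D-E

Grow the tree from C using Prim:
Step 1: frontier [C-F 3, C-H 21] → take C-F (3); add F.
Step 2: frontier [C-H 21, F-G 3, E-F 7, F-H 10] → take F-G (3); add G.
Step 3: frontier [C-H 21, E-F 7, F-H 10, D-G 23] → take E-F (7); add E.
Step 4: frontier [C-H 21, D-E 8, E-H 19, E-I 21, F-H 10, D-G 23] → take D-E (8); add D.
Step 5: frontier [C-H 21, D-I 18, E-H 19, E-I 21, F-H 10] → take F-H (10); add H.
Step 6: frontier [D-I 18, E-I 21] → take D-I (18); add I.
The 4th edge added is D-E.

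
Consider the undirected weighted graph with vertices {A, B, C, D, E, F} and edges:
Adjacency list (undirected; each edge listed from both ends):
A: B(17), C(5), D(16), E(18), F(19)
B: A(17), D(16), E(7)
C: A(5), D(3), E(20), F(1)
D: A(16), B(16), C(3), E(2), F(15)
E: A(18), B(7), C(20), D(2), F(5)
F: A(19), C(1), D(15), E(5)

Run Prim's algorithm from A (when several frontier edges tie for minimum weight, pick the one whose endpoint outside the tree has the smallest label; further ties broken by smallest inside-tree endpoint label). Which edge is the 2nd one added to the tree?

C-F

Prim's algorithm from A:
Step 1: cheapest edge leaving the tree is A—C (5); add C.
Step 2: cheapest edge leaving the tree is C—F (1); add F.
Step 3: cheapest edge leaving the tree is C—D (3); add D.
Step 4: cheapest edge leaving the tree is D—E (2); add E.
Step 5: cheapest edge leaving the tree is B—E (7); add B.
The 2nd edge added is C—F.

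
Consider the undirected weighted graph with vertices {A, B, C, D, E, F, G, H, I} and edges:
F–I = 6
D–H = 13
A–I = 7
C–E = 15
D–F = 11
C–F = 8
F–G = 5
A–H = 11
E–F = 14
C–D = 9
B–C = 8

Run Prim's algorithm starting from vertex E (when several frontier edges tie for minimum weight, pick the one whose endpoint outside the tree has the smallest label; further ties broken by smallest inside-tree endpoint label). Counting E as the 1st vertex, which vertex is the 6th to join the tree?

C

Prim's algorithm from E:
Step 1: cheapest edge leaving the tree is E–F (14); add F.
Step 2: cheapest edge leaving the tree is F–G (5); add G.
Step 3: cheapest edge leaving the tree is F–I (6); add I.
Step 4: cheapest edge leaving the tree is A–I (7); add A.
Step 5: cheapest edge leaving the tree is C–F (8); add C.
Step 6: cheapest edge leaving the tree is B–C (8); add B.
Step 7: cheapest edge leaving the tree is C–D (9); add D.
Step 8: cheapest edge leaving the tree is A–H (11); add H.
Vertex order: E, F, G, I, A, C, B, D, H. The 6th vertex is C.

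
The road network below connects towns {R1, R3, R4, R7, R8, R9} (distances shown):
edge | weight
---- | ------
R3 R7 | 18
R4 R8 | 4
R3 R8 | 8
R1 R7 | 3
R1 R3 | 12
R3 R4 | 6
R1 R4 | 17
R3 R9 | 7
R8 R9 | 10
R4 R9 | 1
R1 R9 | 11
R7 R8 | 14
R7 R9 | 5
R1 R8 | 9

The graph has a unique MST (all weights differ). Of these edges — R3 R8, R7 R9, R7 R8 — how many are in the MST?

1

Sort edges by weight, then run Kruskal:
R4 R9 (1): add — endpoints in different components.
R1 R7 (3): add — endpoints in different components.
R4 R8 (4): add — endpoints in different components.
R7 R9 (5): add — endpoints in different components.
R3 R4 (6): add — endpoints in different components.
MST edge set: {R4 R9, R1 R7, R4 R8, R7 R9, R3 R4}.
Of the listed edges, {R7 R9} are in the MST → 1.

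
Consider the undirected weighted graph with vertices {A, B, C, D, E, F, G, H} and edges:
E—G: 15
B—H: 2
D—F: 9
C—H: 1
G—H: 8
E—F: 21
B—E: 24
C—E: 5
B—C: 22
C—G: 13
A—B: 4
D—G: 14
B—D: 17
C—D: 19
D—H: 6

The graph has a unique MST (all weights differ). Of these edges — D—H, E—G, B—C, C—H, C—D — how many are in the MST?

Sort edges by weight, then run Kruskal:
C—H (1): add — endpoints in different components.
B—H (2): add — endpoints in different components.
A—B (4): add — endpoints in different components.
C—E (5): add — endpoints in different components.
D—H (6): add — endpoints in different components.
G—H (8): add — endpoints in different components.
D—F (9): add — endpoints in different components.
MST edge set: {C—H, B—H, A—B, C—E, D—H, G—H, D—F}.
Of the listed edges, {D—H, C—H} are in the MST → 2.

2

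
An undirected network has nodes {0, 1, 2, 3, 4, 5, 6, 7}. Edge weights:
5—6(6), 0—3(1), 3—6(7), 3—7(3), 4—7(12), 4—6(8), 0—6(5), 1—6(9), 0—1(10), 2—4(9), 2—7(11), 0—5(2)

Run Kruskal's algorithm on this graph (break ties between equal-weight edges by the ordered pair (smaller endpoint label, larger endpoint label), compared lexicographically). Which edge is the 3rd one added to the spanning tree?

3-7

Kruskal: consider edges lightest-first.
0—3 (1): add — endpoints in different components.
0—5 (2): add — endpoints in different components.
3—7 (3): add — endpoints in different components.
0—6 (5): add — endpoints in different components.
5—6 (6): skip — 5 and 6 already connected.
3—6 (7): skip — 3 and 6 already connected.
4—6 (8): add — endpoints in different components.
1—6 (9): add — endpoints in different components.
2—4 (9): add — endpoints in different components.
The 3rd edge added is 3—7.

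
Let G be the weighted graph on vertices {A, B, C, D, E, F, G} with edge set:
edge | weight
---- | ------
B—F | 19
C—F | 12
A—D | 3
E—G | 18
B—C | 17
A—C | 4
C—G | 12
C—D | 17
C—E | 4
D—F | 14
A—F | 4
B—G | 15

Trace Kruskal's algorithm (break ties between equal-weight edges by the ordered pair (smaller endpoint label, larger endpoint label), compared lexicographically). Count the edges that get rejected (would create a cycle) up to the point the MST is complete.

Sort edges by weight, then run Kruskal:
A—D (3): add — endpoints in different components.
A—C (4): add — endpoints in different components.
A—F (4): add — endpoints in different components.
C—E (4): add — endpoints in different components.
C—F (12): skip — C and F already connected.
C—G (12): add — endpoints in different components.
D—F (14): skip — D and F already connected.
B—G (15): add — endpoints in different components.
Edges rejected before the tree was complete: 2.

2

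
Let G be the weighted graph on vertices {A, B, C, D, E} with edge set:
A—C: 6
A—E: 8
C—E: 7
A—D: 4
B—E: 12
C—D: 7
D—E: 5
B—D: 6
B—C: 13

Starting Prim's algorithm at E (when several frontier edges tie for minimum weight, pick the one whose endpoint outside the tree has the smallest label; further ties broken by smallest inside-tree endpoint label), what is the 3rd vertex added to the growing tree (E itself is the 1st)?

A

Prim's algorithm from E:
Step 1: frontier [D—E 5, C—E 7, A—E 8, B—E 12] → take D—E (5); add D.
Step 2: frontier [A—D 4, B—D 6, C—D 7, C—E 7, A—E 8, B—E 12] → take A—D (4); add A.
Step 3: frontier [A—C 6, B—D 6, C—D 7, C—E 7, B—E 12] → take B—D (6); add B.
Step 4: frontier [A—C 6, B—C 13, C—D 7, C—E 7] → take A—C (6); add C.
Vertex order: E, D, A, B, C. The 3rd vertex is A.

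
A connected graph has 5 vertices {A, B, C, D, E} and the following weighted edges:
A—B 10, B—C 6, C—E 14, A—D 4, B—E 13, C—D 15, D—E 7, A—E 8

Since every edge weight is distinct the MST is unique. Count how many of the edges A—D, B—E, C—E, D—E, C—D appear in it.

2

Kruskal: consider edges lightest-first.
A—D (4): add — endpoints in different components.
B—C (6): add — endpoints in different components.
D—E (7): add — endpoints in different components.
A—E (8): skip — A and E already connected.
A—B (10): add — endpoints in different components.
MST edge set: {A—D, B—C, D—E, A—B}.
Of the listed edges, {A—D, D—E} are in the MST → 2.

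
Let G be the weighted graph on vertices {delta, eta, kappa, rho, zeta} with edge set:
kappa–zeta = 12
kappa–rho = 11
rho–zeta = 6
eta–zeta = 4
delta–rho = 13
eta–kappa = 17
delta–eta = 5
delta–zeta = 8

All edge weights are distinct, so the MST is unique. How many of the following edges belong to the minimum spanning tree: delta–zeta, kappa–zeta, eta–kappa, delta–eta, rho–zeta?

Kruskal: consider edges lightest-first.
eta–zeta (4): add — endpoints in different components.
delta–eta (5): add — endpoints in different components.
rho–zeta (6): add — endpoints in different components.
delta–zeta (8): skip — delta and zeta already connected.
kappa–rho (11): add — endpoints in different components.
MST edge set: {eta–zeta, delta–eta, rho–zeta, kappa–rho}.
Of the listed edges, {delta–eta, rho–zeta} are in the MST → 2.

2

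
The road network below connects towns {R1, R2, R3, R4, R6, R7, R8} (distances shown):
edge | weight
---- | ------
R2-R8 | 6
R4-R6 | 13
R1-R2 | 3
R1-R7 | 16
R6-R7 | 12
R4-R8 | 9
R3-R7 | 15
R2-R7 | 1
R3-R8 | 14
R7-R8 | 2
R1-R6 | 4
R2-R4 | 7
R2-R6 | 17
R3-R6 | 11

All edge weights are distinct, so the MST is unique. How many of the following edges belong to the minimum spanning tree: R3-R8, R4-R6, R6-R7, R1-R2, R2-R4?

2

Kruskal's algorithm — process edges by increasing weight (ties by edge label):
R2-R7 (1): add — endpoints in different components.
R7-R8 (2): add — endpoints in different components.
R1-R2 (3): add — endpoints in different components.
R1-R6 (4): add — endpoints in different components.
R2-R8 (6): skip — R8 and R2 already connected.
R2-R4 (7): add — endpoints in different components.
R4-R8 (9): skip — R8 and R4 already connected.
R3-R6 (11): add — endpoints in different components.
MST edge set: {R2-R7, R7-R8, R1-R2, R1-R6, R2-R4, R3-R6}.
Of the listed edges, {R1-R2, R2-R4} are in the MST → 2.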